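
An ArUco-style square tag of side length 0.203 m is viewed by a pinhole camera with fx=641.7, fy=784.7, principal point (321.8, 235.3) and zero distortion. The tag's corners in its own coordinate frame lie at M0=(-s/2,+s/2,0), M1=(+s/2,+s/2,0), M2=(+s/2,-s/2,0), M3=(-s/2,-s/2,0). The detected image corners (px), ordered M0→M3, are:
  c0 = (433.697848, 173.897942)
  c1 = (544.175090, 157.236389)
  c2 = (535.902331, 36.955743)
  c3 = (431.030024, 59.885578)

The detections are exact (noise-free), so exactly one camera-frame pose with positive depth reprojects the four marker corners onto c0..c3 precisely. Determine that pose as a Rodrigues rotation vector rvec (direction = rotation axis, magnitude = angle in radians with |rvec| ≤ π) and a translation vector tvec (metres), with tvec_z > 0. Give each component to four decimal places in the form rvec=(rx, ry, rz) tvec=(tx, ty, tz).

rvec=(-0.3027, 0.3967, -0.0351) tvec=(0.3125, -0.2034, 1.2329)

Intrinsics K: fx=641.7, fy=784.7, cx=321.8, cy=235.3
Marker side s = 0.203 m; corners in marker frame (Z=0):
  M0 = (-0.1015, +0.1015, 0)
  M1 = (+0.1015, +0.1015, 0)
  M2 = (+0.1015, -0.1015, 0)
  M3 = (-0.1015, -0.1015, 0)
Detected image corners:
  c0 = (433.697848, 173.897942) px
  c1 = (544.175090, 157.236389) px
  c2 = (535.902331, 36.955743) px
  c3 = (431.030024, 59.885578) px
Planar DLT: solve 8×8 A·h = b for H (H[2,2]=1):
  H  [+382.12629 -90.63677 +484.47155]
  H  [-130.45217 +550.81770 +105.86704]
  H  [-0.30431 -0.24097 +1.00000]
B = K⁻¹H; ‖b₁‖=0.811092, ‖b₂‖=0.811092; λ = 2/(‖b₁‖+‖b₂‖) = 1.232906, sign → tz>0 ⇒ λ=+1.232906
r₁ = λ·B[:,0] = (+0.92233,-0.09246,-0.37518); r₂ = λ·B[:,1] = (-0.02516,+0.95452,-0.29709)
r₃ = r₁×r₂ = (+0.38559,+0.28345,+0.87805); SVD([r₁ r₂ r₃]) → R = UVᵀ:
  R  [+0.92233 -0.02516 +0.38559]
  R  [-0.09246 +0.95452 +0.28345]
  R  [-0.37518 -0.29709 +0.87805]
t = (+0.31254, -0.20336, +1.23291) m
tr R = 2.754902; θ = arccos((tr R − 1)/2) = 0.500274 rad = 28.664°
axis k = ((R−Rᵀ)₃₂, (R−Rᵀ)₁₃, (R−Rᵀ)₂₁) / (2 sinθ) = (-0.605148, +0.793015, -0.070158)
rvec = θ·k = (-0.302740, +0.396725, -0.035098)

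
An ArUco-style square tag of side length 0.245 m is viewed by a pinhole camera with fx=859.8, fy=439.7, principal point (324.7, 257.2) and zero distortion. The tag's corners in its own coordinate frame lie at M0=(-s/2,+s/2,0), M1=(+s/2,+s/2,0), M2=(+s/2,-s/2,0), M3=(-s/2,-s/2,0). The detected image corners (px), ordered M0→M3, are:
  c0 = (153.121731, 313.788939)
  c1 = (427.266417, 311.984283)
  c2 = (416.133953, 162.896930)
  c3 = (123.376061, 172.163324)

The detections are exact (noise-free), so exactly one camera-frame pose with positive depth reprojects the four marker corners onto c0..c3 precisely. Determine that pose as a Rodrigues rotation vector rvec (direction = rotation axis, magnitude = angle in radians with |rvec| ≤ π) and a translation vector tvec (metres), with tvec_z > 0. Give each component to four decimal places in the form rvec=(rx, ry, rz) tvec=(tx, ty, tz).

rvec=(0.2118, 0.1418, -0.0465) tvec=(-0.0406, -0.0239, 0.7302)

Intrinsics K: fx=859.8, fy=439.7, cx=324.7, cy=257.2
Marker side s = 0.245 m; corners in marker frame (Z=0):
  M0 = (-0.1225, +0.1225, 0)
  M1 = (+0.1225, +0.1225, 0)
  M2 = (+0.1225, -0.1225, 0)
  M3 = (-0.1225, -0.1225, 0)
Detected image corners:
  c0 = (153.121731, 313.788939) px
  c1 = (427.266417, 311.984283) px
  c2 = (416.133953, 162.896930) px
  c3 = (123.376061, 172.163324) px
Planar DLT: solve 8×8 A·h = b for H (H[2,2]=1):
  H  [+1099.97852 +163.40305 +276.87703]
  H  [-69.81440 +660.74597 +242.78963]
  H  [-0.19877 +0.28236 +1.00000]
B = K⁻¹H; ‖b₁‖=1.369577, ‖b₂‖=1.369577; λ = 2/(‖b₁‖+‖b₂‖) = 0.730153, sign → tz>0 ⇒ λ=+0.730153
r₁ = λ·B[:,0] = (+0.98892,-0.03104,-0.14514); r₂ = λ·B[:,1] = (+0.06091,+0.97662,+0.20617)
r₃ = r₁×r₂ = (+0.13534,-0.21272,+0.96769); SVD([r₁ r₂ r₃]) → R = UVᵀ:
  R  [+0.98892 +0.06091 +0.13534]
  R  [-0.03104 +0.97662 -0.21272]
  R  [-0.14514 +0.20617 +0.96769]
t = (-0.04061, -0.02393, +0.73015) m
tr R = 2.933239; θ = arccos((tr R − 1)/2) = 0.259106 rad = 14.846°
axis k = ((R−Rᵀ)₃₂, (R−Rᵀ)₁₃, (R−Rᵀ)₂₁) / (2 sinθ) = (+0.817447, +0.547347, -0.179423)
rvec = θ·k = (+0.211805, +0.141821, -0.046489)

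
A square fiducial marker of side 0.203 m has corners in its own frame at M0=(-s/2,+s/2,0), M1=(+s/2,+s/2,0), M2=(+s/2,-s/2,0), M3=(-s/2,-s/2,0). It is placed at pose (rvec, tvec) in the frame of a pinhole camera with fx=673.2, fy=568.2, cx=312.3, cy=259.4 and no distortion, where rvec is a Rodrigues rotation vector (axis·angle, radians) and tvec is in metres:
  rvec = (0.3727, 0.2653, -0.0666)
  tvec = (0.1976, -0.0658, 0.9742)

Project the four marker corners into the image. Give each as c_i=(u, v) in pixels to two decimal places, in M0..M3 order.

c0=(384.54, 275.92) c1=(522.51, 274.99) c2=(522.02, 158.56) c3=(373.90, 166.12)

Intrinsics K: fx=673.2, fy=568.2, cx=312.3, cy=259.4
Marker side s = 0.203 m; corners in marker frame (Z=0):
  M0 = (-0.1015, +0.1015, 0)
  M1 = (+0.1015, +0.1015, 0)
  M2 = (+0.1015, -0.1015, 0)
  M3 = (-0.1015, -0.1015, 0)
rvec = (0.3727, 0.2653, -0.0666), |rvec| = θ = 0.46230 rad = 26.488°
Rodrigues: sinθ=0.44601, 1−cosθ=0.10497; R = I + sinθ·[k]× + (1−cosθ)·[k]×²:
    [+0.96325 +0.11282 +0.24376]
    [-0.01569 +0.92960 -0.36824]
    [-0.26814 +0.35089 +0.89721]
t = (0.1976, -0.0658, 0.9742) m
M0: Pc = R·M0+t = (+0.11128, +0.03015, +1.03703); u = 673.2·(+0.11128)/1.03703 + 312.3 = 384.5392, v = 568.2·(+0.03015)/1.03703 + 259.4 = 275.9176
M1: Pc = R·M1+t = (+0.30682, +0.02696, +0.98260); u = 673.2·(+0.30682)/0.98260 + 312.3 = 522.5098, v = 568.2·(+0.02696)/0.98260 + 259.4 = 274.9909
M2: Pc = R·M2+t = (+0.28392, -0.16175, +0.91137); u = 673.2·(+0.28392)/0.91137 + 312.3 = 522.0223, v = 568.2·(-0.16175)/0.91137 + 259.4 = 158.5579
M3: Pc = R·M3+t = (+0.08838, -0.15856, +0.96580); u = 673.2·(+0.08838)/0.96580 + 312.3 = 373.9035, v = 568.2·(-0.15856)/0.96580 + 259.4 = 166.1150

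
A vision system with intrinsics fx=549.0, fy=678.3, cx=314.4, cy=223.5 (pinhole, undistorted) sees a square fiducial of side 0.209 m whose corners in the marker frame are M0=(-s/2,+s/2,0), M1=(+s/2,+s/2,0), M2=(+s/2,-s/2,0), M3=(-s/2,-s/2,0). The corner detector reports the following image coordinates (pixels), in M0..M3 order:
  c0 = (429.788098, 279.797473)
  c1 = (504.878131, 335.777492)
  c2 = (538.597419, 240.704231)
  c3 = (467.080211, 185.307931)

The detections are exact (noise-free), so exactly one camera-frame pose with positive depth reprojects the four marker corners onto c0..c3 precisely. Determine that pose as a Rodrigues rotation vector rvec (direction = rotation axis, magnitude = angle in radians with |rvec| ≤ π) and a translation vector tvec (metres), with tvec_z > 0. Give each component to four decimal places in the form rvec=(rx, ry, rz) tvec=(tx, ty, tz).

Intrinsics K: fx=549.0, fy=678.3, cx=314.4, cy=223.5
Marker side s = 0.209 m; corners in marker frame (Z=0):
  M0 = (-0.1045, +0.1045, 0)
  M1 = (+0.1045, +0.1045, 0)
  M2 = (+0.1045, -0.1045, 0)
  M3 = (-0.1045, -0.1045, 0)
Detected image corners:
  c0 = (429.788098, 279.797473) px
  c1 = (504.878131, 335.777492) px
  c2 = (538.597419, 240.704231) px
  c3 = (467.080211, 185.307931) px
Planar DLT: solve 8×8 A·h = b for H (H[2,2]=1):
  H  [+391.17672 -263.26210 +485.76404]
  H  [+288.22411 +403.34559 +259.68632]
  H  [+0.08372 -0.19265 +1.00000]
B = K⁻¹H; ‖b₁‖=0.778812, ‖b₂‖=0.778812; λ = 2/(‖b₁‖+‖b₂‖) = 1.284006, sign → tz>0 ⇒ λ=+1.284006
r₁ = λ·B[:,0] = (+0.85332,+0.51018,+0.10750); r₂ = λ·B[:,1] = (-0.47406,+0.84503,-0.24737)
r₃ = r₁×r₂ = (-0.21705,+0.16012,+0.96294); SVD([r₁ r₂ r₃]) → R = UVᵀ:
  R  [+0.85332 -0.47406 -0.21705]
  R  [+0.51018 +0.84503 +0.16012]
  R  [+0.10750 -0.24737 +0.96294]
t = (+0.40079, +0.06850, +1.28401) m
tr R = 2.661294; θ = arccos((tr R − 1)/2) = 0.590528 rad = 33.835°
axis k = ((R−Rᵀ)₃₂, (R−Rᵀ)₁₃, (R−Rᵀ)₂₁) / (2 sinθ) = (-0.365921, -0.291441, +0.883835)
rvec = θ·k = (-0.216086, -0.172104, +0.521929)

rvec=(-0.2161, -0.1721, 0.5219) tvec=(0.4008, 0.0685, 1.2840)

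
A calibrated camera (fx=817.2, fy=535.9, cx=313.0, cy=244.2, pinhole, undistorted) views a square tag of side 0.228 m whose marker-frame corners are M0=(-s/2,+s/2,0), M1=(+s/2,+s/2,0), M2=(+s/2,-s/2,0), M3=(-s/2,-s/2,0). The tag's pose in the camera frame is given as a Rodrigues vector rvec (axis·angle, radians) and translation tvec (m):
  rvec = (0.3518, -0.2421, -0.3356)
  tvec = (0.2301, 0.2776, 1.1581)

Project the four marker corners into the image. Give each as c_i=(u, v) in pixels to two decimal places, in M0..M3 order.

c0=(421.83, 434.59) c1=(558.23, 392.31) c2=(531.07, 308.22) c3=(383.07, 350.77)

Intrinsics K: fx=817.2, fy=535.9, cx=313.0, cy=244.2
Marker side s = 0.228 m; corners in marker frame (Z=0):
  M0 = (-0.1140, +0.1140, 0)
  M1 = (+0.1140, +0.1140, 0)
  M2 = (+0.1140, -0.1140, 0)
  M3 = (-0.1140, -0.1140, 0)
rvec = (0.3518, -0.2421, -0.3356), |rvec| = θ = 0.54314 rad = 31.120°
Rodrigues: sinθ=0.51683, 1−cosθ=0.14391; R = I + sinθ·[k]× + (1−cosθ)·[k]×²:
    [+0.91646 +0.27779 -0.28797]
    [-0.36089 +0.88468 -0.29512]
    [+0.17278 +0.37439 +0.91103]
t = (0.2301, 0.2776, 1.1581) m
M0: Pc = R·M0+t = (+0.15729, +0.41960, +1.18108); u = 817.2·(+0.15729)/1.18108 + 313.0 = 421.8310, v = 535.9·(+0.41960)/1.18108 + 244.2 = 434.5853
M1: Pc = R·M1+t = (+0.36625, +0.33731, +1.22048); u = 817.2·(+0.36625)/1.22048 + 313.0 = 558.2284, v = 535.9·(+0.33731)/1.22048 + 244.2 = 392.3106
M2: Pc = R·M2+t = (+0.30291, +0.13560, +1.13512); u = 817.2·(+0.30291)/1.13512 + 313.0 = 531.0719, v = 535.9·(+0.13560)/1.13512 + 244.2 = 308.2204
M3: Pc = R·M3+t = (+0.09395, +0.21789, +1.09572); u = 817.2·(+0.09395)/1.09572 + 313.0 = 383.0723, v = 535.9·(+0.21789)/1.09572 + 244.2 = 350.7653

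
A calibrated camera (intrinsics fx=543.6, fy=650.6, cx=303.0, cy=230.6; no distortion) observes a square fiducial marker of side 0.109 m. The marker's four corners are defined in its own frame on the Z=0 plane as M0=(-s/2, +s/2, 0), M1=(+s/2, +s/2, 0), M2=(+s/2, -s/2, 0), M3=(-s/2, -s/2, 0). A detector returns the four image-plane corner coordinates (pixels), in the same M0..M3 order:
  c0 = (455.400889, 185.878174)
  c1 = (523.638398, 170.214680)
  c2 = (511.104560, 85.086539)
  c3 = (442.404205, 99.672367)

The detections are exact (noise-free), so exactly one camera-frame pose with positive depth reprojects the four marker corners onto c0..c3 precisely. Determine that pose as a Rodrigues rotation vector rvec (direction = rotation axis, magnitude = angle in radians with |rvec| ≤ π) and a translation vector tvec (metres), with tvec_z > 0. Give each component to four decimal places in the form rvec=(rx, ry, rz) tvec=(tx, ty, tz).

rvec=(0.0225, -0.1028, -0.1892) tvec=(0.2710, -0.1197, 0.8168)

Intrinsics K: fx=543.6, fy=650.6, cx=303.0, cy=230.6
Marker side s = 0.109 m; corners in marker frame (Z=0):
  M0 = (-0.0545, +0.0545, 0)
  M1 = (+0.0545, +0.0545, 0)
  M2 = (+0.0545, -0.0545, 0)
  M3 = (-0.0545, -0.0545, 0)
Detected image corners:
  c0 = (455.400889, 185.878174) px
  c1 = (523.638398, 170.214680) px
  c2 = (511.104560, 85.086539) px
  c3 = (442.404205, 99.672367) px
Planar DLT: solve 8×8 A·h = b for H (H[2,2]=1):
  H  [+687.25433 +136.04225 +483.37890]
  H  [-122.22794 +791.20431 +135.25405]
  H  [+0.12233 +0.03921 +1.00000]
B = K⁻¹H; ‖b₁‖=1.224350, ‖b₂‖=1.224350; λ = 2/(‖b₁‖+‖b₂‖) = 0.816760, sign → tz>0 ⇒ λ=+0.816760
r₁ = λ·B[:,0] = (+0.97691,-0.18886,+0.09992); r₂ = λ·B[:,1] = (+0.18655,+0.98192,+0.03203)
r₃ = r₁×r₂ = (-0.10416,-0.01265,+0.99448); SVD([r₁ r₂ r₃]) → R = UVᵀ:
  R  [+0.97691 +0.18655 -0.10416]
  R  [-0.18886 +0.98192 -0.01265]
  R  [+0.09992 +0.03203 +0.99448]
t = (+0.27102, -0.11970, +0.81676) m
tr R = 2.953311; θ = arccos((tr R − 1)/2) = 0.216499 rad = 12.404°
axis k = ((R−Rᵀ)₃₂, (R−Rᵀ)₁₃, (R−Rᵀ)₂₁) / (2 sinθ) = (+0.103978, -0.475009, -0.873816)
rvec = θ·k = (+0.022511, -0.102839, -0.189180)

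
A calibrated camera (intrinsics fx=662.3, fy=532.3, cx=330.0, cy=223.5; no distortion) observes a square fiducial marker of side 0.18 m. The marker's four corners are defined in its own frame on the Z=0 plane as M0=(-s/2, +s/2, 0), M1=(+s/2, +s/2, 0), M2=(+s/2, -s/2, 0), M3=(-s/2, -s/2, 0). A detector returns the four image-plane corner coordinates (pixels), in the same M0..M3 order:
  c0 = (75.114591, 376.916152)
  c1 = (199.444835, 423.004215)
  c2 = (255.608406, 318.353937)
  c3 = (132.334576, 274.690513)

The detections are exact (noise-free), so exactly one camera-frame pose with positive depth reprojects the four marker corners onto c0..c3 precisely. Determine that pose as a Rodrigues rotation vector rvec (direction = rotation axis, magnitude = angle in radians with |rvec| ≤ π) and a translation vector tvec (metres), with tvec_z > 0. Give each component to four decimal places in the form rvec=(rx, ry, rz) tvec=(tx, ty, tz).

rvec=(-0.0924, 0.0627, 0.4012) tvec=(-0.2152, 0.2019, 0.8658)

Intrinsics K: fx=662.3, fy=532.3, cx=330.0, cy=223.5
Marker side s = 0.18 m; corners in marker frame (Z=0):
  M0 = (-0.0900, +0.0900, 0)
  M1 = (+0.0900, +0.0900, 0)
  M2 = (+0.0900, -0.0900, 0)
  M3 = (-0.0900, -0.0900, 0)
Detected image corners:
  c0 = (75.114591, 376.916152) px
  c1 = (199.444835, 423.004215) px
  c2 = (255.608406, 318.353937) px
  c3 = (132.334576, 274.690513) px
Planar DLT: solve 8×8 A·h = b for H (H[2,2]=1):
  H  [+672.61348 -329.76860 +165.34375]
  H  [+217.39719 +543.50245 +347.64080]
  H  [-0.09148 -0.08930 +1.00000]
B = K⁻¹H; ‖b₁‖=1.155020, ‖b₂‖=1.155020; λ = 2/(‖b₁‖+‖b₂‖) = 0.865786, sign → tz>0 ⇒ λ=+0.865786
r₁ = λ·B[:,0] = (+0.91873,+0.38685,-0.07921); r₂ = λ·B[:,1] = (-0.39256,+0.91647,-0.07731)
r₃ = r₁×r₂ = (+0.04268,+0.10212,+0.99386); SVD([r₁ r₂ r₃]) → R = UVᵀ:
  R  [+0.91873 -0.39256 +0.04268]
  R  [+0.38685 +0.91647 +0.10212]
  R  [-0.07921 -0.07731 +0.99386]
t = (-0.21525, +0.20192, +0.86579) m
tr R = 2.829058; θ = arccos((tr R − 1)/2) = 0.416454 rad = 23.861°
axis k = ((R−Rᵀ)₃₂, (R−Rᵀ)₁₃, (R−Rᵀ)₂₁) / (2 sinθ) = (-0.221790, +0.150654, +0.963386)
rvec = θ·k = (-0.092365, +0.062741, +0.401206)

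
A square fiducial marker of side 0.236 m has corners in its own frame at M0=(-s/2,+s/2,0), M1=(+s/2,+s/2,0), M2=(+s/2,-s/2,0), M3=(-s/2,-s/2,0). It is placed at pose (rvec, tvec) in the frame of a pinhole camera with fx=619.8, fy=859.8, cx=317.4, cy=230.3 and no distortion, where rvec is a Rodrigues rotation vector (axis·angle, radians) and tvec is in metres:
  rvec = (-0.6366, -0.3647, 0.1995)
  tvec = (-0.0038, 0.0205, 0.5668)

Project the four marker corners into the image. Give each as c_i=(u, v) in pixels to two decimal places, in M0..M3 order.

Intrinsics K: fx=619.8, fy=859.8, cx=317.4, cy=230.3
Marker side s = 0.236 m; corners in marker frame (Z=0):
  M0 = (-0.1180, +0.1180, 0)
  M1 = (+0.1180, +0.1180, 0)
  M2 = (+0.1180, -0.1180, 0)
  M3 = (-0.1180, -0.1180, 0)
rvec = (-0.6366, -0.3647, 0.1995), |rvec| = θ = 0.76031 rad = 43.562°
Rodrigues: sinθ=0.68914, 1−cosθ=0.27538; R = I + sinθ·[k]× + (1−cosθ)·[k]×²:
    [+0.91768 -0.07023 -0.39107]
    [+0.29143 +0.78799 +0.54236]
    [+0.27006 -0.61168 +0.74358]
t = (-0.0038, 0.0205, 0.5668) m
M0: Pc = R·M0+t = (-0.12037, +0.07909, +0.46275); u = 619.8·(-0.12037)/0.46275 + 317.4 = 156.1757, v = 859.8·(+0.07909)/0.46275 + 230.3 = 377.2570
M1: Pc = R·M1+t = (+0.09620, +0.14787, +0.52649); u = 619.8·(+0.09620)/0.52649 + 317.4 = 430.6487, v = 859.8·(+0.14787)/0.52649 + 230.3 = 471.7844
M2: Pc = R·M2+t = (+0.11277, -0.03809, +0.67085); u = 619.8·(+0.11277)/0.67085 + 317.4 = 421.5921, v = 859.8·(-0.03809)/0.67085 + 230.3 = 181.4762
M3: Pc = R·M3+t = (-0.10380, -0.10687, +0.60711); u = 619.8·(-0.10380)/0.60711 + 317.4 = 211.4311, v = 859.8·(-0.10687)/0.60711 + 230.3 = 78.9481

c0=(156.18, 377.26) c1=(430.65, 471.78) c2=(421.59, 181.48) c3=(211.43, 78.95)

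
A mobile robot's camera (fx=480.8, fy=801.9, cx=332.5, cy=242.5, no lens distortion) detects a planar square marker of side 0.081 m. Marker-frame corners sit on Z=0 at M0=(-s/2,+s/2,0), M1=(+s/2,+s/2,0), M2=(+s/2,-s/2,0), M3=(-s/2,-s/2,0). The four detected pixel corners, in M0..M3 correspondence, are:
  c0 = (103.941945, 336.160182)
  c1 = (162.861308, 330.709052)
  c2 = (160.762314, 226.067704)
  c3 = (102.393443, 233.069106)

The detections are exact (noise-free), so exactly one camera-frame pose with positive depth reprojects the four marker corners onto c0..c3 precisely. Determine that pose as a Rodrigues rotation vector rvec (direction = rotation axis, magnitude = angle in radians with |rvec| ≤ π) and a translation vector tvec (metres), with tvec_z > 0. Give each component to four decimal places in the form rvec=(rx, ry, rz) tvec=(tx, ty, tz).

rvec=(-0.0652, 0.1218, -0.0620) tvec=(-0.2603, 0.0302, 0.6250)

Intrinsics K: fx=480.8, fy=801.9, cx=332.5, cy=242.5
Marker side s = 0.081 m; corners in marker frame (Z=0):
  M0 = (-0.0405, +0.0405, 0)
  M1 = (+0.0405, +0.0405, 0)
  M2 = (+0.0405, -0.0405, 0)
  M3 = (-0.0405, -0.0405, 0)
Detected image corners:
  c0 = (103.941945, 336.160182) px
  c1 = (162.861308, 330.709052) px
  c2 = (160.762314, 226.067704) px
  c3 = (102.393443, 233.069106) px
Planar DLT: solve 8×8 A·h = b for H (H[2,2]=1):
  H  [+698.69950 +7.92144 +132.25904]
  H  [-130.63708 +1251.27290 +281.29431]
  H  [-0.19086 -0.10995 +1.00000]
B = K⁻¹H; ‖b₁‖=1.600101, ‖b₂‖=1.600101; λ = 2/(‖b₁‖+‖b₂‖) = 0.624960, sign → tz>0 ⇒ λ=+0.624960
r₁ = λ·B[:,0] = (+0.99068,-0.06574,-0.11928); r₂ = λ·B[:,1] = (+0.05782,+0.99596,-0.06872)
r₃ = r₁×r₂ = (+0.12331,+0.06118,+0.99048); SVD([r₁ r₂ r₃]) → R = UVᵀ:
  R  [+0.99068 +0.05782 +0.12331]
  R  [-0.06574 +0.99596 +0.06118]
  R  [-0.11928 -0.06872 +0.99048]
t = (-0.26028, +0.03023, +0.62496) m
tr R = 2.977121; θ = arccos((tr R − 1)/2) = 0.151402 rad = 8.675°
axis k = ((R−Rᵀ)₃₂, (R−Rᵀ)₁₃, (R−Rᵀ)₂₁) / (2 sinθ) = (-0.430622, +0.804227, -0.409613)
rvec = θ·k = (-0.065197, +0.121761, -0.062016)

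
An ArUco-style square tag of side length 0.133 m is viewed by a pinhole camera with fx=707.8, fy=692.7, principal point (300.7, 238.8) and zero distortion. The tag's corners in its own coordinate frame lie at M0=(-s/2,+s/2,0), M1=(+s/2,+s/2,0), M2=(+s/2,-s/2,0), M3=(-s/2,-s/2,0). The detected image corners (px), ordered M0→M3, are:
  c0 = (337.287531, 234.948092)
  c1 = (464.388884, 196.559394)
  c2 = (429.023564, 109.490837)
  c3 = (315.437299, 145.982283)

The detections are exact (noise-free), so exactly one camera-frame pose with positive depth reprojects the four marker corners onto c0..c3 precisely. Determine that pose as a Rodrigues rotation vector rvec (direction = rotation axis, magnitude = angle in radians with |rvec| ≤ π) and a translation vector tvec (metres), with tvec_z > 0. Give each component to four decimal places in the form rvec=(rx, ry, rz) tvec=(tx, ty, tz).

rvec=(-0.6313, 0.2282, -0.2448) tvec=(0.0900, -0.0754, 0.7554)

Intrinsics K: fx=707.8, fy=692.7, cx=300.7, cy=238.8
Marker side s = 0.133 m; corners in marker frame (Z=0):
  M0 = (-0.0665, +0.0665, 0)
  M1 = (+0.0665, +0.0665, 0)
  M2 = (+0.0665, -0.0665, 0)
  M3 = (-0.0665, -0.0665, 0)
Detected image corners:
  c0 = (337.287531, 234.948092) px
  c1 = (464.388884, 196.559394) px
  c2 = (429.023564, 109.490837) px
  c3 = (315.437299, 145.982283) px
Planar DLT: solve 8×8 A·h = b for H (H[2,2]=1):
  H  [+832.93862 -95.44647 +385.05532]
  H  [-311.86777 +524.15654 +169.62136]
  H  [-0.17901 -0.80184 +1.00000]
B = K⁻¹H; ‖b₁‖=1.323863, ‖b₂‖=1.323863; λ = 2/(‖b₁‖+‖b₂‖) = 0.755365, sign → tz>0 ⇒ λ=+0.755365
r₁ = λ·B[:,0] = (+0.94636,-0.29347,-0.13522); r₂ = λ·B[:,1] = (+0.15545,+0.78038,-0.60568)
r₃ = r₁×r₂ = (+0.28327,+0.55217,+0.78414); SVD([r₁ r₂ r₃]) → R = UVᵀ:
  R  [+0.94636 +0.15545 +0.28327]
  R  [-0.29347 +0.78038 +0.55217]
  R  [-0.13522 -0.60568 +0.78414]
t = (+0.09002, -0.07544, +0.75537) m
tr R = 2.510869; θ = arccos((tr R − 1)/2) = 0.714480 rad = 40.937°
axis k = ((R−Rᵀ)₃₂, (R−Rᵀ)₁₃, (R−Rᵀ)₂₁) / (2 sinθ) = (-0.883552, +0.319343, -0.342571)
rvec = θ·k = (-0.631280, +0.228164, -0.244760)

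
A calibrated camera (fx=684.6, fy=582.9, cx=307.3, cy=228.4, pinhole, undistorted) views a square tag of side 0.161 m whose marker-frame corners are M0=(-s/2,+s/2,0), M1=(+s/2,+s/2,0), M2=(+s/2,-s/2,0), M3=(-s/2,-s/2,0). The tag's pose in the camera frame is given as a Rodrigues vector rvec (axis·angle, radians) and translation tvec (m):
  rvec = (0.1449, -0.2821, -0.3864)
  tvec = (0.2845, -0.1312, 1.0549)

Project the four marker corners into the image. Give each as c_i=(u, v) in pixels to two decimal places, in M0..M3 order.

Intrinsics K: fx=684.6, fy=582.9, cx=307.3, cy=228.4
Marker side s = 0.161 m; corners in marker frame (Z=0):
  M0 = (-0.0805, +0.0805, 0)
  M1 = (+0.0805, +0.0805, 0)
  M2 = (+0.0805, -0.0805, 0)
  M3 = (-0.0805, -0.0805, 0)
rvec = (0.1449, -0.2821, -0.3864), |rvec| = θ = 0.49988 rad = 28.641°
Rodrigues: sinθ=0.47932, 1−cosθ=0.12236; R = I + sinθ·[k]× + (1−cosθ)·[k]×²:
    [+0.88792 +0.35049 -0.29791]
    [-0.39052 +0.91661 -0.08556]
    [+0.24308 +0.19232 +0.95075]
t = (0.2845, -0.1312, 1.0549) m
M0: Pc = R·M0+t = (+0.24124, -0.02598, +1.05081); u = 684.6·(+0.24124)/1.05081 + 307.3 = 464.4647, v = 582.9·(-0.02598)/1.05081 + 228.4 = 213.9908
M1: Pc = R·M1+t = (+0.38419, -0.08885, +1.08995); u = 684.6·(+0.38419)/1.08995 + 307.3 = 548.6121, v = 582.9·(-0.08885)/1.08995 + 228.4 = 180.8833
M2: Pc = R·M2+t = (+0.32776, -0.23642, +1.05899); u = 684.6·(+0.32776)/1.05899 + 307.3 = 519.1880, v = 582.9·(-0.23642)/1.05899 + 228.4 = 98.2646
M3: Pc = R·M3+t = (+0.18481, -0.17355, +1.01985); u = 684.6·(+0.18481)/1.01985 + 307.3 = 431.3568, v = 582.9·(-0.17355)/1.01985 + 228.4 = 129.2069

c0=(464.46, 213.99) c1=(548.61, 180.88) c2=(519.19, 98.26) c3=(431.36, 129.21)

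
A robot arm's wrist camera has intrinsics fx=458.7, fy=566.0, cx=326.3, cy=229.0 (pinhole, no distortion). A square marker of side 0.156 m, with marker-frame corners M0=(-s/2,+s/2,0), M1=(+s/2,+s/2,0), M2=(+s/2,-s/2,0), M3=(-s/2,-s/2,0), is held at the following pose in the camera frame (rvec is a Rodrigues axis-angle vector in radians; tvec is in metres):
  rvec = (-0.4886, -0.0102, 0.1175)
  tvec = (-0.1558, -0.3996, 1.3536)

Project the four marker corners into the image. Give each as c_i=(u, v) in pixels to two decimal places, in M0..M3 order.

c0=(242.15, 82.95) c1=(295.99, 90.35) c2=(303.27, 41.94) c3=(252.24, 35.02)

Intrinsics K: fx=458.7, fy=566.0, cx=326.3, cy=229.0
Marker side s = 0.156 m; corners in marker frame (Z=0):
  M0 = (-0.0780, +0.0780, 0)
  M1 = (+0.0780, +0.0780, 0)
  M2 = (+0.0780, -0.0780, 0)
  M3 = (-0.0780, -0.0780, 0)
rvec = (-0.4886, -0.0102, 0.1175), |rvec| = θ = 0.50263 rad = 28.799°
Rodrigues: sinθ=0.48173, 1−cosθ=0.12368; R = I + sinθ·[k]× + (1−cosθ)·[k]×²:
    [+0.99319 -0.11017 -0.03788]
    [+0.11505 +0.87637 +0.46770]
    [-0.01833 -0.46887 +0.88308]
t = (-0.1558, -0.3996, 1.3536) m
M0: Pc = R·M0+t = (-0.24186, -0.34022, +1.31846); u = 458.7·(-0.24186)/1.31846 + 326.3 = 242.1545, v = 566.0·(-0.34022)/1.31846 + 229.0 = 82.9482
M1: Pc = R·M1+t = (-0.08692, -0.32227, +1.31560); u = 458.7·(-0.08692)/1.31560 + 326.3 = 295.9926, v = 566.0·(-0.32227)/1.31560 + 229.0 = 90.3526
M2: Pc = R·M2+t = (-0.06974, -0.45898, +1.38874); u = 458.7·(-0.06974)/1.38874 + 326.3 = 303.2658, v = 566.0·(-0.45898)/1.38874 + 229.0 = 41.9357
M3: Pc = R·M3+t = (-0.22468, -0.47693, +1.39160); u = 458.7·(-0.22468)/1.39160 + 326.3 = 252.2425, v = 566.0·(-0.47693)/1.39160 + 229.0 = 35.0200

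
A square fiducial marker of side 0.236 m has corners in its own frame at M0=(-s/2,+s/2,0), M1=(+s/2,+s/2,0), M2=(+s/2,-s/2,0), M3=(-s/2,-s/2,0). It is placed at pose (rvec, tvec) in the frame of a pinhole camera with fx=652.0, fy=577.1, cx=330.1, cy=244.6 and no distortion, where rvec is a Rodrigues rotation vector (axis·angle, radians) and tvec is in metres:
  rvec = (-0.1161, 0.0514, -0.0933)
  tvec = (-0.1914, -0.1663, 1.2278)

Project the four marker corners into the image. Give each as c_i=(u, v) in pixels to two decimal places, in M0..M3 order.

Intrinsics K: fx=652.0, fy=577.1, cx=330.1, cy=244.6
Marker side s = 0.236 m; corners in marker frame (Z=0):
  M0 = (-0.1180, +0.1180, 0)
  M1 = (+0.1180, +0.1180, 0)
  M2 = (+0.1180, -0.1180, 0)
  M3 = (-0.1180, -0.1180, 0)
rvec = (-0.1161, 0.0514, -0.0933), |rvec| = θ = 0.15756 rad = 9.028°
Rodrigues: sinθ=0.15691, 1−cosθ=0.01239; R = I + sinθ·[k]× + (1−cosθ)·[k]×²:
    [+0.99434 +0.08994 +0.05659]
    [-0.09589 +0.98893 +0.11323]
    [-0.04578 -0.11801 +0.99196]
t = (-0.1914, -0.1663, 1.2278) m
M0: Pc = R·M0+t = (-0.29812, -0.03829, +1.21928); u = 652.0·(-0.29812)/1.21928 + 330.1 = 170.6827, v = 577.1·(-0.03829)/1.21928 + 244.6 = 226.4764
M1: Pc = R·M1+t = (-0.06346, -0.06092, +1.20847); u = 652.0·(-0.06346)/1.20847 + 330.1 = 295.8642, v = 577.1·(-0.06092)/1.20847 + 244.6 = 215.5073
M2: Pc = R·M2+t = (-0.08468, -0.29431, +1.23632); u = 652.0·(-0.08468)/1.23632 + 330.1 = 285.4420, v = 577.1·(-0.29431)/1.23632 + 244.6 = 107.2202
M3: Pc = R·M3+t = (-0.31934, -0.27168, +1.24713); u = 652.0·(-0.31934)/1.24713 + 330.1 = 163.1463, v = 577.1·(-0.27168)/1.24713 + 244.6 = 118.8826

c0=(170.68, 226.48) c1=(295.86, 215.51) c2=(285.44, 107.22) c3=(163.15, 118.88)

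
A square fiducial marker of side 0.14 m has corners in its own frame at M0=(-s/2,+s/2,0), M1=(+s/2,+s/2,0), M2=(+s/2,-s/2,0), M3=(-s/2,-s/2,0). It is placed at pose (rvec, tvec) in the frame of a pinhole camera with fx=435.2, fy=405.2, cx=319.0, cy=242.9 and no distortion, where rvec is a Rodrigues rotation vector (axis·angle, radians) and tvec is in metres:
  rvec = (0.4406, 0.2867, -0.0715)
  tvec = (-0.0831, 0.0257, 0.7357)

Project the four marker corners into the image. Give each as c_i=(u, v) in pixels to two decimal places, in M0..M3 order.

c0=(240.78, 289.04) c1=(314.91, 291.05) c2=(303.05, 220.51) c3=(223.72, 222.26)

Intrinsics K: fx=435.2, fy=405.2, cx=319.0, cy=242.9
Marker side s = 0.14 m; corners in marker frame (Z=0):
  M0 = (-0.0700, +0.0700, 0)
  M1 = (+0.0700, +0.0700, 0)
  M2 = (+0.0700, -0.0700, 0)
  M3 = (-0.0700, -0.0700, 0)
rvec = (0.4406, 0.2867, -0.0715), |rvec| = θ = 0.53051 rad = 30.396°
Rodrigues: sinθ=0.50597, 1−cosθ=0.13745; R = I + sinθ·[k]× + (1−cosθ)·[k]×²:
    [+0.95736 +0.12989 +0.25805]
    [-0.00650 +0.90269 -0.43023]
    [-0.28883 +0.41021 +0.86505]
t = (-0.0831, 0.0257, 0.7357) m
M0: Pc = R·M0+t = (-0.14102, +0.08934, +0.78463); u = 435.2·(-0.14102)/0.78463 + 319.0 = 240.7808, v = 405.2·(+0.08934)/0.78463 + 242.9 = 289.0389
M1: Pc = R·M1+t = (-0.00699, +0.08843, +0.74420); u = 435.2·(-0.00699)/0.74420 + 319.0 = 314.9107, v = 405.2·(+0.08843)/0.74420 + 242.9 = 291.0503
M2: Pc = R·M2+t = (-0.02518, -0.03794, +0.68677); u = 435.2·(-0.02518)/0.68677 + 319.0 = 303.0456, v = 405.2·(-0.03794)/0.68677 + 242.9 = 220.5129
M3: Pc = R·M3+t = (-0.15921, -0.03703, +0.72720); u = 435.2·(-0.15921)/0.72720 + 319.0 = 223.7213, v = 405.2·(-0.03703)/0.72720 + 242.9 = 222.2648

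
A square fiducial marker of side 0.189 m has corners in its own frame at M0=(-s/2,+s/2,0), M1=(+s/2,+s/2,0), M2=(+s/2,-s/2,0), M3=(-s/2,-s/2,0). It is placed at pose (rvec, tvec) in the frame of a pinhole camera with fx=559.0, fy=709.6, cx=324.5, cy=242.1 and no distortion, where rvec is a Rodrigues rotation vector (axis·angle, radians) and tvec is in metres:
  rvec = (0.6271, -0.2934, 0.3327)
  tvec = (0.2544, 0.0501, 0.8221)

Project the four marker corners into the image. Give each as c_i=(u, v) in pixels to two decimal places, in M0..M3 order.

Intrinsics K: fx=559.0, fy=709.6, cx=324.5, cy=242.1
Marker side s = 0.189 m; corners in marker frame (Z=0):
  M0 = (-0.0945, +0.0945, 0)
  M1 = (+0.0945, +0.0945, 0)
  M2 = (+0.0945, -0.0945, 0)
  M3 = (-0.0945, -0.0945, 0)
rvec = (0.6271, -0.2934, 0.3327), |rvec| = θ = 0.76813 rad = 44.011°
Rodrigues: sinθ=0.69479, 1−cosθ=0.28079; R = I + sinθ·[k]× + (1−cosθ)·[k]×²:
    [+0.90636 -0.38850 -0.16610]
    [+0.21337 +0.76018 -0.61368]
    [+0.36468 +0.52077 +0.77189]
t = (0.2544, 0.0501, 0.8221) m
M0: Pc = R·M0+t = (+0.13204, +0.10177, +0.83685); u = 559.0·(+0.13204)/0.83685 + 324.5 = 412.6978, v = 709.6·(+0.10177)/0.83685 + 242.1 = 328.3973
M1: Pc = R·M1+t = (+0.30334, +0.14210, +0.90577); u = 559.0·(+0.30334)/0.90577 + 324.5 = 511.7054, v = 709.6·(+0.14210)/0.90577 + 242.1 = 353.4241
M2: Pc = R·M2+t = (+0.37676, -0.00157, +0.80735); u = 559.0·(+0.37676)/0.80735 + 324.5 = 585.3672, v = 709.6·(-0.00157)/0.80735 + 242.1 = 240.7177
M3: Pc = R·M3+t = (+0.20546, -0.04190, +0.73843); u = 559.0·(+0.20546)/0.73843 + 324.5 = 480.0381, v = 709.6·(-0.04190)/0.73843 + 242.1 = 201.8351

c0=(412.70, 328.40) c1=(511.71, 353.42) c2=(585.37, 240.72) c3=(480.04, 201.84)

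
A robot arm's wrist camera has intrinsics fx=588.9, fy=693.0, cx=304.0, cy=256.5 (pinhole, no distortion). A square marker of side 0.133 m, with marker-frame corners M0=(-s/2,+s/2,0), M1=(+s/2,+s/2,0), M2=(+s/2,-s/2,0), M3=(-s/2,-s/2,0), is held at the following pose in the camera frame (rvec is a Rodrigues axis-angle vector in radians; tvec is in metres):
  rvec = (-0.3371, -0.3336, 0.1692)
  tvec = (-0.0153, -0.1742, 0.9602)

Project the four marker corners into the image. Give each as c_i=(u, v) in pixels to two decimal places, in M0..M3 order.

c0=(249.85, 160.74) c1=(328.34, 185.56) c2=(335.57, 103.36) c3=(261.17, 76.43)

Intrinsics K: fx=588.9, fy=693.0, cx=304.0, cy=256.5
Marker side s = 0.133 m; corners in marker frame (Z=0):
  M0 = (-0.0665, +0.0665, 0)
  M1 = (+0.0665, +0.0665, 0)
  M2 = (+0.0665, -0.0665, 0)
  M3 = (-0.0665, -0.0665, 0)
rvec = (-0.3371, -0.3336, 0.1692), |rvec| = θ = 0.50354 rad = 28.851°
Rodrigues: sinθ=0.48253, 1−cosθ=0.12412; R = I + sinθ·[k]× + (1−cosθ)·[k]×²:
    [+0.93151 -0.10709 -0.34760]
    [+0.21719 +0.93036 +0.29540]
    [+0.29176 -0.35067 +0.88989]
t = (-0.0153, -0.1742, 0.9602) m
M0: Pc = R·M0+t = (-0.08437, -0.12677, +0.91748); u = 588.9·(-0.08437)/0.91748 + 304.0 = 249.8478, v = 693.0·(-0.12677)/0.91748 + 256.5 = 160.7434
M1: Pc = R·M1+t = (+0.03952, -0.09789, +0.95628); u = 588.9·(+0.03952)/0.95628 + 304.0 = 328.3396, v = 693.0·(-0.09789)/0.95628 + 256.5 = 185.5624
M2: Pc = R·M2+t = (+0.05377, -0.22163, +1.00292); u = 588.9·(+0.05377)/1.00292 + 304.0 = 335.5710, v = 693.0·(-0.22163)/1.00292 + 256.5 = 103.3608
M3: Pc = R·M3+t = (-0.07012, -0.25051, +0.96412); u = 588.9·(-0.07012)/0.96412 + 304.0 = 261.1672, v = 693.0·(-0.25051)/0.96412 + 256.5 = 76.4340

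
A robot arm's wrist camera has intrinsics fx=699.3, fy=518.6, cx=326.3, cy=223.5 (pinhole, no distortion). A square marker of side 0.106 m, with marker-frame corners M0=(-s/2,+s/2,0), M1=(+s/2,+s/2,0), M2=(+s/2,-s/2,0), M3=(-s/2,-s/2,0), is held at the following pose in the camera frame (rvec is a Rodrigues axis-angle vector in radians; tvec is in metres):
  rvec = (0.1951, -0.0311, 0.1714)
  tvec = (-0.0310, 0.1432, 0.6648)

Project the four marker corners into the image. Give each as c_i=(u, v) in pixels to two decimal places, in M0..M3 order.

Intrinsics K: fx=699.3, fy=518.6, cx=326.3, cy=223.5
Marker side s = 0.106 m; corners in marker frame (Z=0):
  M0 = (-0.0530, +0.0530, 0)
  M1 = (+0.0530, +0.0530, 0)
  M2 = (+0.0530, -0.0530, 0)
  M3 = (-0.0530, -0.0530, 0)
rvec = (0.1951, -0.0311, 0.1714), |rvec| = θ = 0.26155 rad = 14.986°
Rodrigues: sinθ=0.25858, 1−cosθ=0.03401; R = I + sinθ·[k]× + (1−cosθ)·[k]×²:
    [+0.98491 -0.17247 -0.01412]
    [+0.16644 +0.96647 -0.19553]
    [+0.04737 +0.19023 +0.98060]
t = (-0.0310, 0.1432, 0.6648) m
M0: Pc = R·M0+t = (-0.09234, +0.18560, +0.67237); u = 699.3·(-0.09234)/0.67237 + 326.3 = 230.2605, v = 518.6·(+0.18560)/0.67237 + 223.5 = 366.6546
M1: Pc = R·M1+t = (+0.01206, +0.20324, +0.67739); u = 699.3·(+0.01206)/0.67739 + 326.3 = 338.7496, v = 518.6·(+0.20324)/0.67739 + 223.5 = 379.1000
M2: Pc = R·M2+t = (+0.03034, +0.10080, +0.65723); u = 699.3·(+0.03034)/0.65723 + 326.3 = 358.5835, v = 518.6·(+0.10080)/0.65723 + 223.5 = 303.0369
M3: Pc = R·M3+t = (-0.07406, +0.08316, +0.65221); u = 699.3·(-0.07406)/0.65221 + 326.3 = 246.8929, v = 518.6·(+0.08316)/0.65221 + 223.5 = 289.6211

c0=(230.26, 366.65) c1=(338.75, 379.10) c2=(358.58, 303.04) c3=(246.89, 289.62)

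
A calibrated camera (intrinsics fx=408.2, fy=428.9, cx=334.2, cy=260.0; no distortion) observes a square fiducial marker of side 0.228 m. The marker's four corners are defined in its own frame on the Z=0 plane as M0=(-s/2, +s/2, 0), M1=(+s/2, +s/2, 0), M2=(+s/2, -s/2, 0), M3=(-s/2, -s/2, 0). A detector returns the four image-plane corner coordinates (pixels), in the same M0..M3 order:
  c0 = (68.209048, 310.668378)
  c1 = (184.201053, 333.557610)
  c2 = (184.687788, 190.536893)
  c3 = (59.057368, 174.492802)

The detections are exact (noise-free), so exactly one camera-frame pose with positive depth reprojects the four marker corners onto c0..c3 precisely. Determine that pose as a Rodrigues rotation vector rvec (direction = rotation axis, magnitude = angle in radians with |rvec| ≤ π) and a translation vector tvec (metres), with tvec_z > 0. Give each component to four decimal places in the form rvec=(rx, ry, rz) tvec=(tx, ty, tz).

Intrinsics K: fx=408.2, fy=428.9, cx=334.2, cy=260.0
Marker side s = 0.228 m; corners in marker frame (Z=0):
  M0 = (-0.1140, +0.1140, 0)
  M1 = (+0.1140, +0.1140, 0)
  M2 = (+0.1140, -0.1140, 0)
  M3 = (-0.1140, -0.1140, 0)
Detected image corners:
  c0 = (68.209048, 310.668378) px
  c1 = (184.201053, 333.557610) px
  c2 = (184.687788, 190.536893) px
  c3 = (59.057368, 174.492802) px
Planar DLT: solve 8×8 A·h = b for H (H[2,2]=1):
  H  [+496.11440 +64.22380 +122.30145]
  H  [+19.08525 +702.50688 +254.87966]
  H  [-0.26519 +0.35943 +1.00000]
B = K⁻¹H; ‖b₁‖=1.471210, ‖b₂‖=1.471210; λ = 2/(‖b₁‖+‖b₂‖) = 0.679713, sign → tz>0 ⇒ λ=+0.679713
r₁ = λ·B[:,0] = (+0.97368,+0.13951,-0.18025); r₂ = λ·B[:,1] = (-0.09308,+0.96522,+0.24431)
r₃ = r₁×r₂ = (+0.20806,-0.22110,+0.95280); SVD([r₁ r₂ r₃]) → R = UVᵀ:
  R  [+0.97368 -0.09308 +0.20806]
  R  [+0.13951 +0.96522 -0.22110]
  R  [-0.18025 +0.24431 +0.95280]
t = (-0.35284, -0.00811, +0.67971) m
tr R = 2.891696; θ = arccos((tr R − 1)/2) = 0.330600 rad = 18.942°
axis k = ((R−Rᵀ)₃₂, (R−Rᵀ)₁₃, (R−Rᵀ)₂₁) / (2 sinθ) = (+0.716867, +0.598124, +0.358259)
rvec = θ·k = (+0.236996, +0.197740, +0.118440)

rvec=(0.2370, 0.1977, 0.1184) tvec=(-0.3528, -0.0081, 0.6797)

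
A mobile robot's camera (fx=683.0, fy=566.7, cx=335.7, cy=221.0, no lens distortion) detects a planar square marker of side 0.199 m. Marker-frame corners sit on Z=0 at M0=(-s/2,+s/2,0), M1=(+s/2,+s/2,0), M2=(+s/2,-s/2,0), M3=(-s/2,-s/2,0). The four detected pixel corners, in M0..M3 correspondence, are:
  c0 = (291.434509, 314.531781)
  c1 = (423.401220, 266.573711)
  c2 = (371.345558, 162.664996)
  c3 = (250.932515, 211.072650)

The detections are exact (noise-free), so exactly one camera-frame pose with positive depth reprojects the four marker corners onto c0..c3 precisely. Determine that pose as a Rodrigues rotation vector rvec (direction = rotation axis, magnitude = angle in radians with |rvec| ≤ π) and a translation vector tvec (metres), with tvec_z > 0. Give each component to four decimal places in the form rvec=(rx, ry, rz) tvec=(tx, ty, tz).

Intrinsics K: fx=683.0, fy=566.7, cx=335.7, cy=221.0
Marker side s = 0.199 m; corners in marker frame (Z=0):
  M0 = (-0.0995, +0.0995, 0)
  M1 = (+0.0995, +0.0995, 0)
  M2 = (+0.0995, -0.0995, 0)
  M3 = (-0.0995, -0.0995, 0)
Detected image corners:
  c0 = (291.434509, 314.531781) px
  c1 = (423.401220, 266.573711) px
  c2 = (371.345558, 162.664996) px
  c3 = (250.932515, 211.072650) px
Planar DLT: solve 8×8 A·h = b for H (H[2,2]=1):
  H  [+565.71683 +102.85449 +332.12542]
  H  [-290.21883 +428.79581 +237.20082]
  H  [-0.20129 -0.38627 +1.00000]
B = K⁻¹H; ‖b₁‖=1.043207, ‖b₂‖=1.043207; λ = 2/(‖b₁‖+‖b₂‖) = 0.958583, sign → tz>0 ⇒ λ=+0.958583
r₁ = λ·B[:,0] = (+0.88882,-0.41566,-0.19295); r₂ = λ·B[:,1] = (+0.32635,+0.86971,-0.37027)
r₃ = r₁×r₂ = (+0.32172,+0.26613,+0.90866); SVD([r₁ r₂ r₃]) → R = UVᵀ:
  R  [+0.88882 +0.32635 +0.32172]
  R  [-0.41566 +0.86971 +0.26613]
  R  [-0.19295 -0.37027 +0.90866]
t = (-0.00502, +0.02740, +0.95858) m
tr R = 2.667191; θ = arccos((tr R − 1)/2) = 0.585211 rad = 33.530°
axis k = ((R−Rᵀ)₃₂, (R−Rᵀ)₁₃, (R−Rᵀ)₂₁) / (2 sinθ) = (-0.576059, +0.465876, -0.671652)
rvec = θ·k = (-0.337116, +0.272636, -0.393058)

rvec=(-0.3371, 0.2726, -0.3931) tvec=(-0.0050, 0.0274, 0.9586)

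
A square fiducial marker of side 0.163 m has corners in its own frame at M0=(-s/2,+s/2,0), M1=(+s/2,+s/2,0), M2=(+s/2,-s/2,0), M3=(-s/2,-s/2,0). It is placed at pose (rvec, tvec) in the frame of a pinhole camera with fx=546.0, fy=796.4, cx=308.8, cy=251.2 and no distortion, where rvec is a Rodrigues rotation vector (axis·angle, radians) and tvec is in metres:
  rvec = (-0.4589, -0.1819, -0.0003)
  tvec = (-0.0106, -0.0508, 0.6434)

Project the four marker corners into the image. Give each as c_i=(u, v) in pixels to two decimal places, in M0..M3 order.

c0=(228.34, 276.68) c1=(372.85, 283.99) c2=(360.94, 112.73) c3=(231.52, 98.88)

Intrinsics K: fx=546.0, fy=796.4, cx=308.8, cy=251.2
Marker side s = 0.163 m; corners in marker frame (Z=0):
  M0 = (-0.0815, +0.0815, 0)
  M1 = (+0.0815, +0.0815, 0)
  M2 = (+0.0815, -0.0815, 0)
  M3 = (-0.0815, -0.0815, 0)
rvec = (-0.4589, -0.1819, -0.0003), |rvec| = θ = 0.49364 rad = 28.283°
Rodrigues: sinθ=0.47383, 1−cosθ=0.11938; R = I + sinθ·[k]× + (1−cosθ)·[k]×²:
    [+0.98379 +0.04118 -0.17453]
    [+0.04061 +0.89683 +0.44052]
    [+0.17467 -0.44046 +0.88062]
t = (-0.0106, -0.0508, 0.6434) m
M0: Pc = R·M0+t = (-0.08742, +0.01898, +0.59327); u = 546.0·(-0.08742)/0.59327 + 308.8 = 228.3428, v = 796.4·(+0.01898)/0.59327 + 251.2 = 276.6811
M1: Pc = R·M1+t = (+0.07294, +0.02560, +0.62174); u = 546.0·(+0.07294)/0.62174 + 308.8 = 372.8506, v = 796.4·(+0.02560)/0.62174 + 251.2 = 283.9929
M2: Pc = R·M2+t = (+0.06622, -0.12058, +0.69353); u = 546.0·(+0.06622)/0.69353 + 308.8 = 360.9350, v = 796.4·(-0.12058)/0.69353 + 251.2 = 112.7332
M3: Pc = R·M3+t = (-0.09414, -0.12720, +0.66506); u = 546.0·(-0.09414)/0.66506 + 308.8 = 231.5171, v = 796.4·(-0.12720)/0.66506 + 251.2 = 98.8792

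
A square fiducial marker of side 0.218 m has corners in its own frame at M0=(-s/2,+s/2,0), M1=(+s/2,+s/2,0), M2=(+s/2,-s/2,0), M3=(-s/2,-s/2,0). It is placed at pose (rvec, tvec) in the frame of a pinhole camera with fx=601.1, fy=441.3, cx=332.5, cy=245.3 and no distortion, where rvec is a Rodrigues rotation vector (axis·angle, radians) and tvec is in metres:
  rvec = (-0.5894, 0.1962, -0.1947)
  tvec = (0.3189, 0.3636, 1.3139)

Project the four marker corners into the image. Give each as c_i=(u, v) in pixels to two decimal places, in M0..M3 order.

Intrinsics K: fx=601.1, fy=441.3, cx=332.5, cy=245.3
Marker side s = 0.218 m; corners in marker frame (Z=0):
  M0 = (-0.1090, +0.1090, 0)
  M1 = (+0.1090, +0.1090, 0)
  M2 = (+0.1090, -0.1090, 0)
  M3 = (-0.1090, -0.1090, 0)
rvec = (-0.5894, 0.1962, -0.1947), |rvec| = θ = 0.65100 rad = 37.299°
Rodrigues: sinθ=0.60598, 1−cosθ=0.20452; R = I + sinθ·[k]× + (1−cosθ)·[k]×²:
    [+0.96313 +0.12543 +0.23801]
    [-0.23704 +0.81406 +0.53021]
    [-0.12725 -0.56708 +0.81378]
t = (0.3189, 0.3636, 1.3139) m
M0: Pc = R·M0+t = (+0.22759, +0.47817, +1.26596); u = 601.1·(+0.22759)/1.26596 + 332.5 = 440.5642, v = 441.3·(+0.47817)/1.26596 + 245.3 = 411.9850
M1: Pc = R·M1+t = (+0.43755, +0.42649, +1.23822); u = 601.1·(+0.43755)/1.23822 + 332.5 = 544.9125, v = 441.3·(+0.42649)/1.23822 + 245.3 = 397.3024
M2: Pc = R·M2+t = (+0.41021, +0.24903, +1.36184); u = 601.1·(+0.41021)/1.36184 + 332.5 = 513.5614, v = 441.3·(+0.24903)/1.36184 + 245.3 = 325.9973
M3: Pc = R·M3+t = (+0.20025, +0.30071, +1.38958); u = 601.1·(+0.20025)/1.38958 + 332.5 = 419.1221, v = 441.3·(+0.30071)/1.38958 + 245.3 = 340.7973

c0=(440.56, 411.99) c1=(544.91, 397.30) c2=(513.56, 326.00) c3=(419.12, 340.80)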